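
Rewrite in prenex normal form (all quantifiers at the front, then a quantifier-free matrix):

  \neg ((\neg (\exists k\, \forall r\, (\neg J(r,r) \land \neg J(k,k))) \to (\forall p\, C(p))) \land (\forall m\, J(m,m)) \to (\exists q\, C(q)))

First replace A → B with ¬A ∨ B.
  \neg (\neg ((\neg \neg (\exists k\, \forall r\, (\neg J(r,r) \land \neg J(k,k))) \lor (\forall p\, C(p))) \land (\forall m\, J(m,m))) \lor (\exists q\, C(q)))
Drive negations inward (¬∀x A ≡ ∃x ¬A, ¬∃x A ≡ ∀x ¬A, De Morgan for ∧/∨):
  ((\exists k\, \forall r\, (\neg J(r,r) \land \neg J(k,k))) \lor (\forall p\, C(p))) \land (\forall m\, J(m,m)) \land (\forall q\, \neg C(q))
All bound variables are already distinct, so no renaming is needed.
Extract every quantifier outward, since the variables are now distinct and don't occur free across branches:
  \exists k\, \forall r\, \forall p\, \forall m\, \forall q\, ((\neg J(r,r) \land \neg J(k,k) \lor C(p)) \land J(m,m) \land \neg C(q))

\exists k\, \forall r\, \forall p\, \forall m\, \forall q\, ((\neg J(r,r) \land \neg J(k,k) \lor C(p)) \land J(m,m) \land \neg C(q))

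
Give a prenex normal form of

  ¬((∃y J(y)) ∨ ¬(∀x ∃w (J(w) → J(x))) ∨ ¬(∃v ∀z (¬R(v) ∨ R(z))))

First replace A → B with ¬A ∨ B.
  ¬((∃y J(y)) ∨ ¬(∀x ∃w (¬J(w) ∨ J(x))) ∨ ¬(∃v ∀z (¬R(v) ∨ R(z))))
Drive negations inward (¬∀x A ≡ ∃x ¬A, ¬∃x A ≡ ∀x ¬A, De Morgan for ∧/∨):
  (∀y ¬J(y)) ∧ (∀x ∃w (¬J(w) ∨ J(x))) ∧ (∃v ∀z (¬R(v) ∨ R(z)))
All bound variables are already distinct, so no renaming is needed.
Finally move all quantifiers to the prefix:
  ∀y ∀x ∃w ∃v ∀z (¬J(y) ∧ (¬J(w) ∨ J(x)) ∧ (¬R(v) ∨ R(z)))

∀y ∀x ∃w ∃v ∀z (¬J(y) ∧ (¬J(w) ∨ J(x)) ∧ (¬R(v) ∨ R(z)))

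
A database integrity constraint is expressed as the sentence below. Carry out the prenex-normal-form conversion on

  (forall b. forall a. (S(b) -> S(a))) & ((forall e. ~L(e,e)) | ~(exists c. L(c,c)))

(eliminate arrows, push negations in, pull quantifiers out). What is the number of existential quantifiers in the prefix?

First replace A → B with ¬A ∨ B.
  (forall b. forall a. (~S(b) | S(a))) & ((forall e. ~L(e,e)) | ~(exists c. L(c,c)))
Move each ¬ inward, flipping quantifiers it crosses:
  (forall b. forall a. (~S(b) | S(a))) & ((forall e. ~L(e,e)) | (forall c. ~L(c,c)))
Finally move all quantifiers to the prefix:
  forall b. forall a. forall e. forall c. ((~S(b) | S(a)) & (~L(e,e) | ~L(c,c)))
The prefix is forall b forall a forall e forall c: 4 universal, 0 existential.

0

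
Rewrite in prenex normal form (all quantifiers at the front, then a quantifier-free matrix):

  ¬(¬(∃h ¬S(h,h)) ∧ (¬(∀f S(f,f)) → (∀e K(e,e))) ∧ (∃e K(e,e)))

Rewrite implications/biconditionals: A → B as ¬A ∨ B.
  ¬(¬(∃h ¬S(h,h)) ∧ (¬¬(∀f S(f,f)) ∨ (∀e K(e,e))) ∧ (∃e K(e,e)))
Drive negations inward (¬∀x A ≡ ∃x ¬A, ¬∃x A ≡ ∀x ¬A, De Morgan for ∧/∨):
  (∃h ¬S(h,h)) ∨ (∃f ¬S(f,f)) ∧ (∃e ¬K(e,e)) ∨ (∀e ¬K(e,e))
Standardize variables apart so no two quantifiers bind the same name: e↦p.
  (∃h ¬S(h,h)) ∨ (∃f ¬S(f,f)) ∧ (∃e ¬K(e,e)) ∨ (∀p ¬K(p,p))
Pull the quantifiers to the front (each side's bound variable is not free in the other side):
  ∃h ∃f ∃e ∀p (¬S(h,h) ∨ ¬S(f,f) ∧ ¬K(e,e) ∨ ¬K(p,p))

∃h ∃f ∃e ∀p (¬S(h,h) ∨ ¬S(f,f) ∧ ¬K(e,e) ∨ ¬K(p,p))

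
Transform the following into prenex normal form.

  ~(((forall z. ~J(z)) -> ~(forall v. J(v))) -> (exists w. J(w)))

First replace A → B with ¬A ∨ B.
  ~(~(~(forall z. ~J(z)) | ~(forall v. J(v))) | (exists w. J(w)))
Move each ¬ inward, flipping quantifiers it crosses:
  ((exists z. J(z)) | (exists v. ~J(v))) & (forall w. ~J(w))
All bound variables are already distinct, so no renaming is needed.
Pull the quantifiers to the front (each side's bound variable is not free in the other side):
  exists z. exists v. forall w. ((J(z) | ~J(v)) & ~J(w))

exists z. exists v. forall w. ((J(z) | ~J(v)) & ~J(w))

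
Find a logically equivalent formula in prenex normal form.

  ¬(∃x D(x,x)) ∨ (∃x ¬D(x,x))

∀x ∃p (¬D(x,x) ∨ ¬D(p,p))

Drive negations inward (¬∀x A ≡ ∃x ¬A, ¬∃x A ≡ ∀x ¬A, De Morgan for ∧/∨):
  (∀x ¬D(x,x)) ∨ (∃x ¬D(x,x))
Rename bound variables to avoid capture: x↦p.
  (∀x ¬D(x,x)) ∨ (∃p ¬D(p,p))
Pull the quantifiers to the front (each side's bound variable is not free in the other side):
  ∀x ∃p (¬D(x,x) ∨ ¬D(p,p))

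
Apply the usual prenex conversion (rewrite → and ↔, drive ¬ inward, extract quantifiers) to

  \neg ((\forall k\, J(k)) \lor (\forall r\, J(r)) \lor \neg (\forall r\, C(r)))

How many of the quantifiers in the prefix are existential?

Drive negations inward (¬∀x A ≡ ∃x ¬A, ¬∃x A ≡ ∀x ¬A, De Morgan for ∧/∨):
  (\exists k\, \neg J(k)) \land (\exists r\, \neg J(r)) \land (\forall r\, C(r))
Rename bound variables to avoid capture: r↦b.
  (\exists k\, \neg J(k)) \land (\exists r\, \neg J(r)) \land (\forall b\, C(b))
Finally move all quantifiers to the prefix:
  \exists k\, \exists r\, \forall b\, (\neg J(k) \land \neg J(r) \land C(b))
The prefix is \exists k \exists r \forall b: 1 universal, 2 existential.

2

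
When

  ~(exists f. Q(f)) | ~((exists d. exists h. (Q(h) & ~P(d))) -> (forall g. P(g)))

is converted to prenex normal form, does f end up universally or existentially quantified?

First replace A → B with ¬A ∨ B.
  ~(exists f. Q(f)) | ~(~(exists d. exists h. (Q(h) & ~P(d))) | (forall g. P(g)))
Move each ¬ inward, flipping quantifiers it crosses:
  (forall f. ~Q(f)) | (exists d. exists h. (Q(h) & ~P(d))) & (exists g. ~P(g))
Extract every quantifier outward, since the variables are now distinct and don't occur free across branches:
  forall f. exists d. exists h. exists g. (~Q(f) | Q(h) & ~P(d) & ~P(g))
The quantifier exists f sits under an odd number of negations (counting the antecedent side of each →), so it flips to forall f.

universal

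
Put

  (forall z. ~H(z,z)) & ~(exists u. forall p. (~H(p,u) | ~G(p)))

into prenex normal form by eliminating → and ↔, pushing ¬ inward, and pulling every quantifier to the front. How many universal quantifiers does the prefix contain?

Move each ¬ inward, flipping quantifiers it crosses:
  (forall z. ~H(z,z)) & (forall u. exists p. (H(p,u) & G(p)))
All bound variables are already distinct, so no renaming is needed.
Pull the quantifiers to the front (each side's bound variable is not free in the other side):
  forall z. forall u. exists p. (~H(z,z) & H(p,u) & G(p))
The prefix is forall z forall u exists p: 2 universal, 1 existential.

2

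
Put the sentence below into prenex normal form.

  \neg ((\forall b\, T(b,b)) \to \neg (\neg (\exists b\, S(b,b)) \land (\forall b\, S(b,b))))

Rewrite implications/biconditionals: A → B as ¬A ∨ B.
  \neg (\neg (\forall b\, T(b,b)) \lor \neg (\neg (\exists b\, S(b,b)) \land (\forall b\, S(b,b))))
Drive negations inward (¬∀x A ≡ ∃x ¬A, ¬∃x A ≡ ∀x ¬A, De Morgan for ∧/∨):
  (\forall b\, T(b,b)) \land (\forall b\, \neg S(b,b)) \land (\forall b\, S(b,b))
Rename bound variables to avoid capture: b↦z, b↦s.
  (\forall b\, T(b,b)) \land (\forall z\, \neg S(z,z)) \land (\forall s\, S(s,s))
Finally move all quantifiers to the prefix:
  \forall b\, \forall z\, \forall s\, (T(b,b) \land \neg S(z,z) \land S(s,s))

\forall b\, \forall z\, \forall s\, (T(b,b) \land \neg S(z,z) \land S(s,s))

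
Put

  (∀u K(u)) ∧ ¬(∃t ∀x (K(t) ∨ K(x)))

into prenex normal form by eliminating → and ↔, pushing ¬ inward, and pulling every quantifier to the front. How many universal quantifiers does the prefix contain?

2

Push ¬ through the quantifiers and connectives to reach negation normal form:
  (∀u K(u)) ∧ (∀t ∃x (¬K(t) ∧ ¬K(x)))
All bound variables are already distinct, so no renaming is needed.
Extract every quantifier outward, since the variables are now distinct and don't occur free across branches:
  ∀u ∀t ∃x (K(u) ∧ ¬K(t) ∧ ¬K(x))
The prefix is ∀u ∀t ∃x: 2 universal, 1 existential.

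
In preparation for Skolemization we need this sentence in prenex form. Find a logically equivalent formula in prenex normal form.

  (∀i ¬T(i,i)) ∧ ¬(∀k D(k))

∀i ∃k (¬T(i,i) ∧ ¬D(k))

Move each ¬ inward, flipping quantifiers it crosses:
  (∀i ¬T(i,i)) ∧ (∃k ¬D(k))
All bound variables are already distinct, so no renaming is needed.
Finally move all quantifiers to the prefix:
  ∀i ∃k (¬T(i,i) ∧ ¬D(k))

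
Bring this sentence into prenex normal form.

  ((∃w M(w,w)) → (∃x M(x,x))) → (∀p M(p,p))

∃w ∀x ∀p (M(w,w) ∧ ¬M(x,x) ∨ M(p,p))

Eliminate → and ↔ using ¬ and ∨.
  ¬(¬(∃w M(w,w)) ∨ (∃x M(x,x))) ∨ (∀p M(p,p))
Push ¬ through the quantifiers and connectives to reach negation normal form:
  (∃w M(w,w)) ∧ (∀x ¬M(x,x)) ∨ (∀p M(p,p))
All bound variables are already distinct, so no renaming is needed.
Extract every quantifier outward, since the variables are now distinct and don't occur free across branches:
  ∃w ∀x ∀p (M(w,w) ∧ ¬M(x,x) ∨ M(p,p))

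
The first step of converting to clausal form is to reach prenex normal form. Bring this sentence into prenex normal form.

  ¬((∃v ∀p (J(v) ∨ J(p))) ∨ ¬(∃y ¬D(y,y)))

∀v ∃p ∃y (¬J(v) ∧ ¬J(p) ∧ ¬D(y,y))

Push ¬ through the quantifiers and connectives to reach negation normal form:
  (∀v ∃p (¬J(v) ∧ ¬J(p))) ∧ (∃y ¬D(y,y))
All bound variables are already distinct, so no renaming is needed.
Finally move all quantifiers to the prefix:
  ∀v ∃p ∃y (¬J(v) ∧ ¬J(p) ∧ ¬D(y,y))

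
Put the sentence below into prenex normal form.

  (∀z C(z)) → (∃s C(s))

∃z ∃s (¬C(z) ∨ C(s))

Rewrite implications/biconditionals: A → B as ¬A ∨ B.
  ¬(∀z C(z)) ∨ (∃s C(s))
Drive negations inward (¬∀x A ≡ ∃x ¬A, ¬∃x A ≡ ∀x ¬A, De Morgan for ∧/∨):
  (∃z ¬C(z)) ∨ (∃s C(s))
Pull the quantifiers to the front (each side's bound variable is not free in the other side):
  ∃z ∃s (¬C(z) ∨ C(s))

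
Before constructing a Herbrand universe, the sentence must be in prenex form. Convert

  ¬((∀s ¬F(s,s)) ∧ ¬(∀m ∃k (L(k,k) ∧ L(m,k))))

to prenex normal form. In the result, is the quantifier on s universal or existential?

existential

Push ¬ through the quantifiers and connectives to reach negation normal form:
  (∃s F(s,s)) ∨ (∀m ∃k (L(k,k) ∧ L(m,k)))
All bound variables are already distinct, so no renaming is needed.
Pull the quantifiers to the front (each side's bound variable is not free in the other side):
  ∃s ∀m ∃k (F(s,s) ∨ L(k,k) ∧ L(m,k))
The quantifier ∀s sits under an odd number of negations, so it flips to ∃s.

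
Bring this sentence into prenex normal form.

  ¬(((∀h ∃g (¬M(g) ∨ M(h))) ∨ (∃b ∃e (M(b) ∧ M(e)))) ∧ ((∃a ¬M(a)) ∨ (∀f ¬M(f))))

Drive negations inward (¬∀x A ≡ ∃x ¬A, ¬∃x A ≡ ∀x ¬A, De Morgan for ∧/∨):
  (∃h ∀g (M(g) ∧ ¬M(h))) ∧ (∀b ∀e (¬M(b) ∨ ¬M(e))) ∨ (∀a M(a)) ∧ (∃f M(f))
Finally move all quantifiers to the prefix:
  ∃h ∀g ∀b ∀e ∀a ∃f (M(g) ∧ ¬M(h) ∧ (¬M(b) ∨ ¬M(e)) ∨ M(a) ∧ M(f))

∃h ∀g ∀b ∀e ∀a ∃f (M(g) ∧ ¬M(h) ∧ (¬M(b) ∨ ¬M(e)) ∨ M(a) ∧ M(f))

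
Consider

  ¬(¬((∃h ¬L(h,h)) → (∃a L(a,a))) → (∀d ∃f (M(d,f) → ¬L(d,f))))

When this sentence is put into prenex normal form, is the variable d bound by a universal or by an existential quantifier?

Rewrite implications/biconditionals: A → B as ¬A ∨ B.
  ¬(¬¬(¬(∃h ¬L(h,h)) ∨ (∃a L(a,a))) ∨ (∀d ∃f (¬M(d,f) ∨ ¬L(d,f))))
Move each ¬ inward, flipping quantifiers it crosses:
  (∃h ¬L(h,h)) ∧ (∀a ¬L(a,a)) ∧ (∃d ∀f (M(d,f) ∧ L(d,f)))
All bound variables are already distinct, so no renaming is needed.
Pull the quantifiers to the front (each side's bound variable is not free in the other side):
  ∃h ∀a ∃d ∀f (¬L(h,h) ∧ ¬L(a,a) ∧ M(d,f) ∧ L(d,f))
The quantifier ∀d sits under an odd number of negations (counting the antecedent side of each →), so it flips to ∃d.

existential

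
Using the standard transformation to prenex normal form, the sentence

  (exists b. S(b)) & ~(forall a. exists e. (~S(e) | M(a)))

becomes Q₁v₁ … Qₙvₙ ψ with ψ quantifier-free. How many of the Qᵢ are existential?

2

Move each ¬ inward, flipping quantifiers it crosses:
  (exists b. S(b)) & (exists a. forall e. (S(e) & ~M(a)))
All bound variables are already distinct, so no renaming is needed.
Extract every quantifier outward, since the variables are now distinct and don't occur free across branches:
  exists b. exists a. forall e. (S(b) & S(e) & ~M(a))
The prefix is exists b exists a forall e: 1 universal, 2 existential.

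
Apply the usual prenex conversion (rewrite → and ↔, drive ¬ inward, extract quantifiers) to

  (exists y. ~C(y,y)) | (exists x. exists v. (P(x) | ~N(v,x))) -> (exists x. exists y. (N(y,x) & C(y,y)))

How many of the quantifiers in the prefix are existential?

First replace A → B with ¬A ∨ B.
  ~((exists y. ~C(y,y)) | (exists x. exists v. (P(x) | ~N(v,x)))) | (exists x. exists y. (N(y,x) & C(y,y)))
Push ¬ through the quantifiers and connectives to reach negation normal form:
  (forall y. C(y,y)) & (forall x. forall v. (~P(x) & N(v,x))) | (exists x. exists y. (N(y,x) & C(y,y)))
Give each quantifier a distinct variable: x↦a, y↦y1.
  (forall y. C(y,y)) & (forall x. forall v. (~P(x) & N(v,x))) | (exists a. exists y1. (N(y1,a) & C(y1,y1)))
Extract every quantifier outward, since the variables are now distinct and don't occur free across branches:
  forall y. forall x. forall v. exists a. exists y1. (C(y,y) & ~P(x) & N(v,x) | N(y1,a) & C(y1,y1))
The prefix is forall y forall x forall v exists a exists y1: 3 universal, 2 existential.

2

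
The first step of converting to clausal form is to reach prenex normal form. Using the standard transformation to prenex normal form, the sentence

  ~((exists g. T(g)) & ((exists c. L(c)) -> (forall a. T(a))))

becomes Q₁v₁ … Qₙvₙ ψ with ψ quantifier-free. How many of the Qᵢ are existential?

Rewrite implications/biconditionals: A → B as ¬A ∨ B.
  ~((exists g. T(g)) & (~(exists c. L(c)) | (forall a. T(a))))
Move each ¬ inward, flipping quantifiers it crosses:
  (forall g. ~T(g)) | (exists c. L(c)) & (exists a. ~T(a))
Extract every quantifier outward, since the variables are now distinct and don't occur free across branches:
  forall g. exists c. exists a. (~T(g) | L(c) & ~T(a))
The prefix is forall g exists c exists a: 1 universal, 2 existential.

2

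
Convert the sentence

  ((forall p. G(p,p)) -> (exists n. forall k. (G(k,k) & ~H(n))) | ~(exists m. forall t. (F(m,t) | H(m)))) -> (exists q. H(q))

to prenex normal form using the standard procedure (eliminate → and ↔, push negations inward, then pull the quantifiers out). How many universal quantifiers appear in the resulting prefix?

First replace A → B with ¬A ∨ B.
  ~(~(forall p. G(p,p)) | (exists n. forall k. (G(k,k) & ~H(n))) | ~(exists m. forall t. (F(m,t) | H(m)))) | (exists q. H(q))
Move each ¬ inward, flipping quantifiers it crosses:
  (forall p. G(p,p)) & (forall n. exists k. (~G(k,k) | H(n))) & (exists m. forall t. (F(m,t) | H(m))) | (exists q. H(q))
All bound variables are already distinct, so no renaming is needed.
Extract every quantifier outward, since the variables are now distinct and don't occur free across branches:
  forall p. forall n. exists k. exists m. forall t. exists q. (G(p,p) & (~G(k,k) | H(n)) & (F(m,t) | H(m)) | H(q))
The prefix is forall p forall n exists k exists m forall t exists q: 3 universal, 3 existential.

3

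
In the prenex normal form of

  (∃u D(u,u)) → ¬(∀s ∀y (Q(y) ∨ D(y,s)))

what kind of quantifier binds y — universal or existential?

First replace A → B with ¬A ∨ B.
  ¬(∃u D(u,u)) ∨ ¬(∀s ∀y (Q(y) ∨ D(y,s)))
Move each ¬ inward, flipping quantifiers it crosses:
  (∀u ¬D(u,u)) ∨ (∃s ∃y (¬Q(y) ∧ ¬D(y,s)))
Pull the quantifiers to the front (each side's bound variable is not free in the other side):
  ∀u ∃s ∃y (¬D(u,u) ∨ ¬Q(y) ∧ ¬D(y,s))
The quantifier ∀y sits under an odd number of negations (counting the antecedent side of each →), so it flips to ∃y.

existential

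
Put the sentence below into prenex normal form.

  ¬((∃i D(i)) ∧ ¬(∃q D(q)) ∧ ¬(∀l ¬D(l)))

Move each ¬ inward, flipping quantifiers it crosses:
  (∀i ¬D(i)) ∨ (∃q D(q)) ∨ (∀l ¬D(l))
Pull the quantifiers to the front (each side's bound variable is not free in the other side):
  ∀i ∃q ∀l (¬D(i) ∨ D(q) ∨ ¬D(l))

∀i ∃q ∀l (¬D(i) ∨ D(q) ∨ ¬D(l))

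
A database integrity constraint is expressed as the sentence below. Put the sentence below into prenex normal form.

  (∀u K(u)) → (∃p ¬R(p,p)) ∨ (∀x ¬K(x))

Eliminate → and ↔ using ¬ and ∨.
  ¬(∀u K(u)) ∨ (∃p ¬R(p,p)) ∨ (∀x ¬K(x))
Drive negations inward (¬∀x A ≡ ∃x ¬A, ¬∃x A ≡ ∀x ¬A, De Morgan for ∧/∨):
  (∃u ¬K(u)) ∨ (∃p ¬R(p,p)) ∨ (∀x ¬K(x))
All bound variables are already distinct, so no renaming is needed.
Extract every quantifier outward, since the variables are now distinct and don't occur free across branches:
  ∃u ∃p ∀x (¬K(u) ∨ ¬R(p,p) ∨ ¬K(x))

∃u ∃p ∀x (¬K(u) ∨ ¬R(p,p) ∨ ¬K(x))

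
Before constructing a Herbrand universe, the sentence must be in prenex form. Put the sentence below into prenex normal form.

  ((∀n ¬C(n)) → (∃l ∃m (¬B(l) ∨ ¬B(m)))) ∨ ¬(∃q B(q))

First replace A → B with ¬A ∨ B.
  ¬(∀n ¬C(n)) ∨ (∃l ∃m (¬B(l) ∨ ¬B(m))) ∨ ¬(∃q B(q))
Move each ¬ inward, flipping quantifiers it crosses:
  (∃n C(n)) ∨ (∃l ∃m (¬B(l) ∨ ¬B(m))) ∨ (∀q ¬B(q))
All bound variables are already distinct, so no renaming is needed.
Extract every quantifier outward, since the variables are now distinct and don't occur free across branches:
  ∃n ∃l ∃m ∀q (C(n) ∨ ¬B(l) ∨ ¬B(m) ∨ ¬B(q))

∃n ∃l ∃m ∀q (C(n) ∨ ¬B(l) ∨ ¬B(m) ∨ ¬B(q))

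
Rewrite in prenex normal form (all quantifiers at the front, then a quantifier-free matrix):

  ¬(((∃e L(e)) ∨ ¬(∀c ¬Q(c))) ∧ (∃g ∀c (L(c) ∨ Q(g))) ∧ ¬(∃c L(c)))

Push ¬ through the quantifiers and connectives to reach negation normal form:
  (∀e ¬L(e)) ∧ (∀c ¬Q(c)) ∨ (∀g ∃c (¬L(c) ∧ ¬Q(g))) ∨ (∃c L(c))
Standardize variables apart so no two quantifiers bind the same name: c↦a, c↦x.
  (∀e ¬L(e)) ∧ (∀c ¬Q(c)) ∨ (∀g ∃a (¬L(a) ∧ ¬Q(g))) ∨ (∃x L(x))
Pull the quantifiers to the front (each side's bound variable is not free in the other side):
  ∀e ∀c ∀g ∃a ∃x (¬L(e) ∧ ¬Q(c) ∨ ¬L(a) ∧ ¬Q(g) ∨ L(x))

∀e ∀c ∀g ∃a ∃x (¬L(e) ∧ ¬Q(c) ∨ ¬L(a) ∧ ¬Q(g) ∨ L(x))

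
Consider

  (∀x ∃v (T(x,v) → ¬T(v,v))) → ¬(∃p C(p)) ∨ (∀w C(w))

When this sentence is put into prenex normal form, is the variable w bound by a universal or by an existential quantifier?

First replace A → B with ¬A ∨ B.
  ¬(∀x ∃v (¬T(x,v) ∨ ¬T(v,v))) ∨ ¬(∃p C(p)) ∨ (∀w C(w))
Drive negations inward (¬∀x A ≡ ∃x ¬A, ¬∃x A ≡ ∀x ¬A, De Morgan for ∧/∨):
  (∃x ∀v (T(x,v) ∧ T(v,v))) ∨ (∀p ¬C(p)) ∨ (∀w C(w))
All bound variables are already distinct, so no renaming is needed.
Finally move all quantifiers to the prefix:
  ∃x ∀v ∀p ∀w (T(x,v) ∧ T(v,v) ∨ ¬C(p) ∨ C(w))
The quantifier ∀w sits under an even number of negations (counting the antecedent side of each →), so it remains universal.

universal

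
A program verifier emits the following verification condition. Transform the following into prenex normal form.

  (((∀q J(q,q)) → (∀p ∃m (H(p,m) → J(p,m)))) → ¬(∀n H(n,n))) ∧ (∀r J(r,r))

Rewrite implications/biconditionals: A → B as ¬A ∨ B.
  (¬(¬(∀q J(q,q)) ∨ (∀p ∃m (¬H(p,m) ∨ J(p,m)))) ∨ ¬(∀n H(n,n))) ∧ (∀r J(r,r))
Push ¬ through the quantifiers and connectives to reach negation normal form:
  ((∀q J(q,q)) ∧ (∃p ∀m (H(p,m) ∧ ¬J(p,m))) ∨ (∃n ¬H(n,n))) ∧ (∀r J(r,r))
All bound variables are already distinct, so no renaming is needed.
Extract every quantifier outward, since the variables are now distinct and don't occur free across branches:
  ∀q ∃p ∀m ∃n ∀r ((J(q,q) ∧ H(p,m) ∧ ¬J(p,m) ∨ ¬H(n,n)) ∧ J(r,r))

∀q ∃p ∀m ∃n ∀r ((J(q,q) ∧ H(p,m) ∧ ¬J(p,m) ∨ ¬H(n,n)) ∧ J(r,r))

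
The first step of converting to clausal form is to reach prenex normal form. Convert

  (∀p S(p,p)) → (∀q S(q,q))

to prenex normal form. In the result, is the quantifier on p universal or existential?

Rewrite implications/biconditionals: A → B as ¬A ∨ B.
  ¬(∀p S(p,p)) ∨ (∀q S(q,q))
Push ¬ through the quantifiers and connectives to reach negation normal form:
  (∃p ¬S(p,p)) ∨ (∀q S(q,q))
All bound variables are already distinct, so no renaming is needed.
Finally move all quantifiers to the prefix:
  ∃p ∀q (¬S(p,p) ∨ S(q,q))
The quantifier ∀p sits under an odd number of negations (counting the antecedent side of each →), so it flips to ∃p.

existential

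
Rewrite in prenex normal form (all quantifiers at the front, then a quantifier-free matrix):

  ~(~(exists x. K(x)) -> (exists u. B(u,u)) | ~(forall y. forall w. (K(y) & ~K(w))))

Eliminate → and ↔ using ¬ and ∨.
  ~(~~(exists x. K(x)) | (exists u. B(u,u)) | ~(forall y. forall w. (K(y) & ~K(w))))
Move each ¬ inward, flipping quantifiers it crosses:
  (forall x. ~K(x)) & (forall u. ~B(u,u)) & (forall y. forall w. (K(y) & ~K(w)))
All bound variables are already distinct, so no renaming is needed.
Extract every quantifier outward, since the variables are now distinct and don't occur free across branches:
  forall x. forall u. forall y. forall w. (~K(x) & ~B(u,u) & K(y) & ~K(w))

forall x. forall u. forall y. forall w. (~K(x) & ~B(u,u) & K(y) & ~K(w))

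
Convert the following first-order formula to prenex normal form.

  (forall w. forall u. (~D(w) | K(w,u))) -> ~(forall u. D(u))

exists w. exists u. exists v. (D(w) & ~K(w,u) | ~D(v))

Rewrite implications/biconditionals: A → B as ¬A ∨ B.
  ~(forall w. forall u. (~D(w) | K(w,u))) | ~(forall u. D(u))
Drive negations inward (¬∀x A ≡ ∃x ¬A, ¬∃x A ≡ ∀x ¬A, De Morgan for ∧/∨):
  (exists w. exists u. (D(w) & ~K(w,u))) | (exists u. ~D(u))
Rename bound variables to avoid capture: u↦v.
  (exists w. exists u. (D(w) & ~K(w,u))) | (exists v. ~D(v))
Finally move all quantifiers to the prefix:
  exists w. exists u. exists v. (D(w) & ~K(w,u) | ~D(v))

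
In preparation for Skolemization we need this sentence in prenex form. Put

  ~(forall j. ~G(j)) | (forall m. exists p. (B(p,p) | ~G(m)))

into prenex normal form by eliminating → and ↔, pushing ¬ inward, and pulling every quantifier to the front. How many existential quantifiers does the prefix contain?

2

Move each ¬ inward, flipping quantifiers it crosses:
  (exists j. G(j)) | (forall m. exists p. (B(p,p) | ~G(m)))
All bound variables are already distinct, so no renaming is needed.
Pull the quantifiers to the front (each side's bound variable is not free in the other side):
  exists j. forall m. exists p. (G(j) | B(p,p) | ~G(m))
The prefix is exists j forall m exists p: 1 universal, 2 existential.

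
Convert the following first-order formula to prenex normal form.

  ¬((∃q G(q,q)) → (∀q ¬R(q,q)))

∃q ∃b (G(q,q) ∧ R(b,b))

Eliminate → and ↔ using ¬ and ∨.
  ¬(¬(∃q G(q,q)) ∨ (∀q ¬R(q,q)))
Push ¬ through the quantifiers and connectives to reach negation normal form:
  (∃q G(q,q)) ∧ (∃q R(q,q))
Give each quantifier a distinct variable: q↦b.
  (∃q G(q,q)) ∧ (∃b R(b,b))
Pull the quantifiers to the front (each side's bound variable is not free in the other side):
  ∃q ∃b (G(q,q) ∧ R(b,b))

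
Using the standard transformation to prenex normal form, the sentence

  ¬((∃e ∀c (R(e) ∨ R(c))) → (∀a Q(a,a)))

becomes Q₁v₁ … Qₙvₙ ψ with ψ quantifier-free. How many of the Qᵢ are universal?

1

First replace A → B with ¬A ∨ B.
  ¬(¬(∃e ∀c (R(e) ∨ R(c))) ∨ (∀a Q(a,a)))
Push ¬ through the quantifiers and connectives to reach negation normal form:
  (∃e ∀c (R(e) ∨ R(c))) ∧ (∃a ¬Q(a,a))
All bound variables are already distinct, so no renaming is needed.
Extract every quantifier outward, since the variables are now distinct and don't occur free across branches:
  ∃e ∀c ∃a ((R(e) ∨ R(c)) ∧ ¬Q(a,a))
The prefix is ∃e ∀c ∃a: 1 universal, 2 existential.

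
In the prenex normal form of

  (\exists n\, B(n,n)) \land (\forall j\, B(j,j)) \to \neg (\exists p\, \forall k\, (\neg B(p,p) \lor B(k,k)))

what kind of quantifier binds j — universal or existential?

existential

Eliminate → and ↔ using ¬ and ∨.
  \neg ((\exists n\, B(n,n)) \land (\forall j\, B(j,j))) \lor \neg (\exists p\, \forall k\, (\neg B(p,p) \lor B(k,k)))
Drive negations inward (¬∀x A ≡ ∃x ¬A, ¬∃x A ≡ ∀x ¬A, De Morgan for ∧/∨):
  (\forall n\, \neg B(n,n)) \lor (\exists j\, \neg B(j,j)) \lor (\forall p\, \exists k\, (B(p,p) \land \neg B(k,k)))
All bound variables are already distinct, so no renaming is needed.
Pull the quantifiers to the front (each side's bound variable is not free in the other side):
  \forall n\, \exists j\, \forall p\, \exists k\, (\neg B(n,n) \lor \neg B(j,j) \lor B(p,p) \land \neg B(k,k))
The quantifier \forall j sits under an odd number of negations (counting the antecedent side of each →), so it flips to \exists j.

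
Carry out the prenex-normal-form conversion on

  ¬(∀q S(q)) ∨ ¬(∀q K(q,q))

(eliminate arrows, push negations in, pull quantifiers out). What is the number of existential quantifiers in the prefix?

2

Drive negations inward (¬∀x A ≡ ∃x ¬A, ¬∃x A ≡ ∀x ¬A, De Morgan for ∧/∨):
  (∃q ¬S(q)) ∨ (∃q ¬K(q,q))
Give each quantifier a distinct variable: q↦z1.
  (∃q ¬S(q)) ∨ (∃z1 ¬K(z1,z1))
Pull the quantifiers to the front (each side's bound variable is not free in the other side):
  ∃q ∃z1 (¬S(q) ∨ ¬K(z1,z1))
The prefix is ∃q ∃z1: 0 universal, 2 existential.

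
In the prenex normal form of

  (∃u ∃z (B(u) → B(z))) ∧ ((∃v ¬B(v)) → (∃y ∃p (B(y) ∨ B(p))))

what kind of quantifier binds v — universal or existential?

universal

Eliminate → and ↔ using ¬ and ∨.
  (∃u ∃z (¬B(u) ∨ B(z))) ∧ (¬(∃v ¬B(v)) ∨ (∃y ∃p (B(y) ∨ B(p))))
Push ¬ through the quantifiers and connectives to reach negation normal form:
  (∃u ∃z (¬B(u) ∨ B(z))) ∧ ((∀v B(v)) ∨ (∃y ∃p (B(y) ∨ B(p))))
All bound variables are already distinct, so no renaming is needed.
Extract every quantifier outward, since the variables are now distinct and don't occur free across branches:
  ∃u ∃z ∀v ∃y ∃p ((¬B(u) ∨ B(z)) ∧ (B(v) ∨ B(y) ∨ B(p)))
The quantifier ∃v sits under an odd number of negations (counting the antecedent side of each →), so it flips to ∀v.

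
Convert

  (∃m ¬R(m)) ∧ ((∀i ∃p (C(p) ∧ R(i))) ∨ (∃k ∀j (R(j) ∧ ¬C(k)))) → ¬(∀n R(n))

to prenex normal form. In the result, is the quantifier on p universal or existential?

First replace A → B with ¬A ∨ B.
  ¬((∃m ¬R(m)) ∧ ((∀i ∃p (C(p) ∧ R(i))) ∨ (∃k ∀j (R(j) ∧ ¬C(k))))) ∨ ¬(∀n R(n))
Drive negations inward (¬∀x A ≡ ∃x ¬A, ¬∃x A ≡ ∀x ¬A, De Morgan for ∧/∨):
  (∀m R(m)) ∨ (∃i ∀p (¬C(p) ∨ ¬R(i))) ∧ (∀k ∃j (¬R(j) ∨ C(k))) ∨ (∃n ¬R(n))
All bound variables are already distinct, so no renaming is needed.
Extract every quantifier outward, since the variables are now distinct and don't occur free across branches:
  ∀m ∃i ∀p ∀k ∃j ∃n (R(m) ∨ (¬C(p) ∨ ¬R(i)) ∧ (¬R(j) ∨ C(k)) ∨ ¬R(n))
The quantifier ∃p sits under an odd number of negations (counting the antecedent side of each →), so it flips to ∀p.

universal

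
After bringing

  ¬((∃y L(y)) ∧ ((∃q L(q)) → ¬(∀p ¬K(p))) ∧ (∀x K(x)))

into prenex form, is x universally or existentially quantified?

existential

Eliminate → and ↔ using ¬ and ∨.
  ¬((∃y L(y)) ∧ (¬(∃q L(q)) ∨ ¬(∀p ¬K(p))) ∧ (∀x K(x)))
Move each ¬ inward, flipping quantifiers it crosses:
  (∀y ¬L(y)) ∨ (∃q L(q)) ∧ (∀p ¬K(p)) ∨ (∃x ¬K(x))
All bound variables are already distinct, so no renaming is needed.
Pull the quantifiers to the front (each side's bound variable is not free in the other side):
  ∀y ∃q ∀p ∃x (¬L(y) ∨ L(q) ∧ ¬K(p) ∨ ¬K(x))
The quantifier ∀x sits under an odd number of negations (counting the antecedent side of each →), so it flips to ∃x.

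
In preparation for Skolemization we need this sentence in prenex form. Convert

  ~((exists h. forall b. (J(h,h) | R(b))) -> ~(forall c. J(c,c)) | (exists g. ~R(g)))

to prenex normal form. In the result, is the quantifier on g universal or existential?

universal

First replace A → B with ¬A ∨ B.
  ~(~(exists h. forall b. (J(h,h) | R(b))) | ~(forall c. J(c,c)) | (exists g. ~R(g)))
Drive negations inward (¬∀x A ≡ ∃x ¬A, ¬∃x A ≡ ∀x ¬A, De Morgan for ∧/∨):
  (exists h. forall b. (J(h,h) | R(b))) & (forall c. J(c,c)) & (forall g. R(g))
Extract every quantifier outward, since the variables are now distinct and don't occur free across branches:
  exists h. forall b. forall c. forall g. ((J(h,h) | R(b)) & J(c,c) & R(g))
The quantifier exists g sits under an odd number of negations (counting the antecedent side of each →), so it flips to forall g.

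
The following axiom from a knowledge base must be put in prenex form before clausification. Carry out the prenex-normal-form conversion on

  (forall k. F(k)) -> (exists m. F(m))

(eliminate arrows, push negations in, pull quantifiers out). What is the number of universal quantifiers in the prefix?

Rewrite implications/biconditionals: A → B as ¬A ∨ B.
  ~(forall k. F(k)) | (exists m. F(m))
Drive negations inward (¬∀x A ≡ ∃x ¬A, ¬∃x A ≡ ∀x ¬A, De Morgan for ∧/∨):
  (exists k. ~F(k)) | (exists m. F(m))
All bound variables are already distinct, so no renaming is needed.
Pull the quantifiers to the front (each side's bound variable is not free in the other side):
  exists k. exists m. (~F(k) | F(m))
The prefix is exists k exists m: 0 universal, 2 existential.

0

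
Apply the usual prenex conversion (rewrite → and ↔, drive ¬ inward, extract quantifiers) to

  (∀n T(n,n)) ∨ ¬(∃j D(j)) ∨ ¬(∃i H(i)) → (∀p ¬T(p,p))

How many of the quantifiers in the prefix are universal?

1

Eliminate → and ↔ using ¬ and ∨.
  ¬((∀n T(n,n)) ∨ ¬(∃j D(j)) ∨ ¬(∃i H(i))) ∨ (∀p ¬T(p,p))
Push ¬ through the quantifiers and connectives to reach negation normal form:
  (∃n ¬T(n,n)) ∧ (∃j D(j)) ∧ (∃i H(i)) ∨ (∀p ¬T(p,p))
All bound variables are already distinct, so no renaming is needed.
Pull the quantifiers to the front (each side's bound variable is not free in the other side):
  ∃n ∃j ∃i ∀p (¬T(n,n) ∧ D(j) ∧ H(i) ∨ ¬T(p,p))
The prefix is ∃n ∃j ∃i ∀p: 1 universal, 3 existential.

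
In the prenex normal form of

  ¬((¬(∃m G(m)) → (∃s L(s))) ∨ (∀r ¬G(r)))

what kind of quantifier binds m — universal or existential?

universal

Eliminate → and ↔ using ¬ and ∨.
  ¬(¬¬(∃m G(m)) ∨ (∃s L(s)) ∨ (∀r ¬G(r)))
Move each ¬ inward, flipping quantifiers it crosses:
  (∀m ¬G(m)) ∧ (∀s ¬L(s)) ∧ (∃r G(r))
Pull the quantifiers to the front (each side's bound variable is not free in the other side):
  ∀m ∀s ∃r (¬G(m) ∧ ¬L(s) ∧ G(r))
The quantifier ∃m sits under an odd number of negations (counting the antecedent side of each →), so it flips to ∀m.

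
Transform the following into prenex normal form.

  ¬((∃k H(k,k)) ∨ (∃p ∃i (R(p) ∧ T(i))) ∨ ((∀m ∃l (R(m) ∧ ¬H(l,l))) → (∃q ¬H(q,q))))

First replace A → B with ¬A ∨ B.
  ¬((∃k H(k,k)) ∨ (∃p ∃i (R(p) ∧ T(i))) ∨ ¬(∀m ∃l (R(m) ∧ ¬H(l,l))) ∨ (∃q ¬H(q,q)))
Move each ¬ inward, flipping quantifiers it crosses:
  (∀k ¬H(k,k)) ∧ (∀p ∀i (¬R(p) ∨ ¬T(i))) ∧ (∀m ∃l (R(m) ∧ ¬H(l,l))) ∧ (∀q H(q,q))
Extract every quantifier outward, since the variables are now distinct and don't occur free across branches:
  ∀k ∀p ∀i ∀m ∃l ∀q (¬H(k,k) ∧ (¬R(p) ∨ ¬T(i)) ∧ R(m) ∧ ¬H(l,l) ∧ H(q,q))

∀k ∀p ∀i ∀m ∃l ∀q (¬H(k,k) ∧ (¬R(p) ∨ ¬T(i)) ∧ R(m) ∧ ¬H(l,l) ∧ H(q,q))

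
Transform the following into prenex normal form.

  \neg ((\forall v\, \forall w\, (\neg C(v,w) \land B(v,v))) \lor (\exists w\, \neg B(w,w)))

Drive negations inward (¬∀x A ≡ ∃x ¬A, ¬∃x A ≡ ∀x ¬A, De Morgan for ∧/∨):
  (\exists v\, \exists w\, (C(v,w) \lor \neg B(v,v))) \land (\forall w\, B(w,w))
Standardize variables apart so no two quantifiers bind the same name: w↦u.
  (\exists v\, \exists w\, (C(v,w) \lor \neg B(v,v))) \land (\forall u\, B(u,u))
Pull the quantifiers to the front (each side's bound variable is not free in the other side):
  \exists v\, \exists w\, \forall u\, ((C(v,w) \lor \neg B(v,v)) \land B(u,u))

\exists v\, \exists w\, \forall u\, ((C(v,w) \lor \neg B(v,v)) \land B(u,u))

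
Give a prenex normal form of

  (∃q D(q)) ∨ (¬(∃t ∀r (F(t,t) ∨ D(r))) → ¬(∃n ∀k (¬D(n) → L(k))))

Eliminate → and ↔ using ¬ and ∨.
  (∃q D(q)) ∨ ¬¬(∃t ∀r (F(t,t) ∨ D(r))) ∨ ¬(∃n ∀k (¬¬D(n) ∨ L(k)))
Move each ¬ inward, flipping quantifiers it crosses:
  (∃q D(q)) ∨ (∃t ∀r (F(t,t) ∨ D(r))) ∨ (∀n ∃k (¬D(n) ∧ ¬L(k)))
All bound variables are already distinct, so no renaming is needed.
Extract every quantifier outward, since the variables are now distinct and don't occur free across branches:
  ∃q ∃t ∀r ∀n ∃k (D(q) ∨ F(t,t) ∨ D(r) ∨ ¬D(n) ∧ ¬L(k))

∃q ∃t ∀r ∀n ∃k (D(q) ∨ F(t,t) ∨ D(r) ∨ ¬D(n) ∧ ¬L(k))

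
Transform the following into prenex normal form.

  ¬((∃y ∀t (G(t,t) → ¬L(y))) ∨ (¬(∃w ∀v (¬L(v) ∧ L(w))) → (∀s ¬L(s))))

∀y ∃t ∀w ∃v ∃s (G(t,t) ∧ L(y) ∧ (L(v) ∨ ¬L(w)) ∧ L(s))

Eliminate → and ↔ using ¬ and ∨.
  ¬((∃y ∀t (¬G(t,t) ∨ ¬L(y))) ∨ ¬¬(∃w ∀v (¬L(v) ∧ L(w))) ∨ (∀s ¬L(s)))
Move each ¬ inward, flipping quantifiers it crosses:
  (∀y ∃t (G(t,t) ∧ L(y))) ∧ (∀w ∃v (L(v) ∨ ¬L(w))) ∧ (∃s L(s))
Extract every quantifier outward, since the variables are now distinct and don't occur free across branches:
  ∀y ∃t ∀w ∃v ∃s (G(t,t) ∧ L(y) ∧ (L(v) ∨ ¬L(w)) ∧ L(s))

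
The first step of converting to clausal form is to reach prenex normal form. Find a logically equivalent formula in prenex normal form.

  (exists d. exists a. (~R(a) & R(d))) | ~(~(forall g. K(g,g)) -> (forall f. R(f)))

Eliminate → and ↔ using ¬ and ∨.
  (exists d. exists a. (~R(a) & R(d))) | ~(~~(forall g. K(g,g)) | (forall f. R(f)))
Push ¬ through the quantifiers and connectives to reach negation normal form:
  (exists d. exists a. (~R(a) & R(d))) | (exists g. ~K(g,g)) & (exists f. ~R(f))
All bound variables are already distinct, so no renaming is needed.
Finally move all quantifiers to the prefix:
  exists d. exists a. exists g. exists f. (~R(a) & R(d) | ~K(g,g) & ~R(f))

exists d. exists a. exists g. exists f. (~R(a) & R(d) | ~K(g,g) & ~R(f))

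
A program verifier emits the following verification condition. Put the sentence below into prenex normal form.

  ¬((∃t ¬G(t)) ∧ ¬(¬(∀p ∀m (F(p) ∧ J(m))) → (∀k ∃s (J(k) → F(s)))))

∀t ∀p ∀m ∀k ∃s (G(t) ∨ F(p) ∧ J(m) ∨ ¬J(k) ∨ F(s))

Eliminate → and ↔ using ¬ and ∨.
  ¬((∃t ¬G(t)) ∧ ¬(¬¬(∀p ∀m (F(p) ∧ J(m))) ∨ (∀k ∃s (¬J(k) ∨ F(s)))))
Drive negations inward (¬∀x A ≡ ∃x ¬A, ¬∃x A ≡ ∀x ¬A, De Morgan for ∧/∨):
  (∀t G(t)) ∨ (∀p ∀m (F(p) ∧ J(m))) ∨ (∀k ∃s (¬J(k) ∨ F(s)))
Extract every quantifier outward, since the variables are now distinct and don't occur free across branches:
  ∀t ∀p ∀m ∀k ∃s (G(t) ∨ F(p) ∧ J(m) ∨ ¬J(k) ∨ F(s))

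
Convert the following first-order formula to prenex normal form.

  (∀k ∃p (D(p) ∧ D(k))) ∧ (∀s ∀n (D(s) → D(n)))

Rewrite implications/biconditionals: A → B as ¬A ∨ B.
  (∀k ∃p (D(p) ∧ D(k))) ∧ (∀s ∀n (¬D(s) ∨ D(n)))
All bound variables are already distinct, so no renaming is needed.
Pull the quantifiers to the front (each side's bound variable is not free in the other side):
  ∀k ∃p ∀s ∀n (D(p) ∧ D(k) ∧ (¬D(s) ∨ D(n)))

∀k ∃p ∀s ∀n (D(p) ∧ D(k) ∧ (¬D(s) ∨ D(n)))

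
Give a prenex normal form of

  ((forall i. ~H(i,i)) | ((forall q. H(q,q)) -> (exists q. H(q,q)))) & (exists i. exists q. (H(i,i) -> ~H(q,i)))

First replace A → B with ¬A ∨ B.
  ((forall i. ~H(i,i)) | ~(forall q. H(q,q)) | (exists q. H(q,q))) & (exists i. exists q. (~H(i,i) | ~H(q,i)))
Push ¬ through the quantifiers and connectives to reach negation normal form:
  ((forall i. ~H(i,i)) | (exists q. ~H(q,q)) | (exists q. H(q,q))) & (exists i. exists q. (~H(i,i) | ~H(q,i)))
Give each quantifier a distinct variable: q↦r, i↦u, q↦z.
  ((forall i. ~H(i,i)) | (exists q. ~H(q,q)) | (exists r. H(r,r))) & (exists u. exists z. (~H(u,u) | ~H(z,u)))
Extract every quantifier outward, since the variables are now distinct and don't occur free across branches:
  forall i. exists q. exists r. exists u. exists z. ((~H(i,i) | ~H(q,q) | H(r,r)) & (~H(u,u) | ~H(z,u)))

forall i. exists q. exists r. exists u. exists z. ((~H(i,i) | ~H(q,q) | H(r,r)) & (~H(u,u) | ~H(z,u)))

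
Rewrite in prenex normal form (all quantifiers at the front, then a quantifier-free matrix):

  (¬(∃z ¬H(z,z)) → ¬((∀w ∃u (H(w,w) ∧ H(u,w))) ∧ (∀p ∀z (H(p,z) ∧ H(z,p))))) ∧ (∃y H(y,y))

∃z ∃w ∀u ∃p ∃y1 ∃y ((¬H(z,z) ∨ ¬H(w,w) ∨ ¬H(u,w) ∨ ¬H(p,y1) ∨ ¬H(y1,p)) ∧ H(y,y))

Rewrite implications/biconditionals: A → B as ¬A ∨ B.
  (¬¬(∃z ¬H(z,z)) ∨ ¬((∀w ∃u (H(w,w) ∧ H(u,w))) ∧ (∀p ∀z (H(p,z) ∧ H(z,p))))) ∧ (∃y H(y,y))
Drive negations inward (¬∀x A ≡ ∃x ¬A, ¬∃x A ≡ ∀x ¬A, De Morgan for ∧/∨):
  ((∃z ¬H(z,z)) ∨ (∃w ∀u (¬H(w,w) ∨ ¬H(u,w))) ∨ (∃p ∃z (¬H(p,z) ∨ ¬H(z,p)))) ∧ (∃y H(y,y))
Give each quantifier a distinct variable: z↦y1.
  ((∃z ¬H(z,z)) ∨ (∃w ∀u (¬H(w,w) ∨ ¬H(u,w))) ∨ (∃p ∃y1 (¬H(p,y1) ∨ ¬H(y1,p)))) ∧ (∃y H(y,y))
Pull the quantifiers to the front (each side's bound variable is not free in the other side):
  ∃z ∃w ∀u ∃p ∃y1 ∃y ((¬H(z,z) ∨ ¬H(w,w) ∨ ¬H(u,w) ∨ ¬H(p,y1) ∨ ¬H(y1,p)) ∧ H(y,y))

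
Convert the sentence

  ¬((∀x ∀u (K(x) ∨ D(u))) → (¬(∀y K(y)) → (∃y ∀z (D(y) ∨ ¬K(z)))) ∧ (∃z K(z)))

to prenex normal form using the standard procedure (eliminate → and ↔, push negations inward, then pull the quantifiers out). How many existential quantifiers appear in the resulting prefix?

Rewrite implications/biconditionals: A → B as ¬A ∨ B.
  ¬(¬(∀x ∀u (K(x) ∨ D(u))) ∨ (¬¬(∀y K(y)) ∨ (∃y ∀z (D(y) ∨ ¬K(z)))) ∧ (∃z K(z)))
Move each ¬ inward, flipping quantifiers it crosses:
  (∀x ∀u (K(x) ∨ D(u))) ∧ ((∃y ¬K(y)) ∧ (∀y ∃z (¬D(y) ∧ K(z))) ∨ (∀z ¬K(z)))
Give each quantifier a distinct variable: y↦z1, z↦s.
  (∀x ∀u (K(x) ∨ D(u))) ∧ ((∃y ¬K(y)) ∧ (∀z1 ∃z (¬D(z1) ∧ K(z))) ∨ (∀s ¬K(s)))
Pull the quantifiers to the front (each side's bound variable is not free in the other side):
  ∀x ∀u ∃y ∀z1 ∃z ∀s ((K(x) ∨ D(u)) ∧ (¬K(y) ∧ ¬D(z1) ∧ K(z) ∨ ¬K(s)))
The prefix is ∀x ∀u ∃y ∀z1 ∃z ∀s: 4 universal, 2 existential.

2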